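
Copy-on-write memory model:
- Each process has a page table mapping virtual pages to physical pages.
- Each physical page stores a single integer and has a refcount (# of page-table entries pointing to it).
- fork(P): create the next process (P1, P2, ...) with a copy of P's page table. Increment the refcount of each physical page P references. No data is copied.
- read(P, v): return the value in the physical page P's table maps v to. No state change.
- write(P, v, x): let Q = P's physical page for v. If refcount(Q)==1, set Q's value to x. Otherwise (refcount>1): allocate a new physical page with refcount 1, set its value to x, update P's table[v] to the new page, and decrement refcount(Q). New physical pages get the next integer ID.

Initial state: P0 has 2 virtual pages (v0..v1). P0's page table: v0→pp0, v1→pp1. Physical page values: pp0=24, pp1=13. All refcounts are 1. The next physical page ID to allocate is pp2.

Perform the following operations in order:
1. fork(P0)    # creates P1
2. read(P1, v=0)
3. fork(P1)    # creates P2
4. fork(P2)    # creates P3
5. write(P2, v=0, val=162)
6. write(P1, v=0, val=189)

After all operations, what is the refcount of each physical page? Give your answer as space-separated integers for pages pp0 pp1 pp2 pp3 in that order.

Op 1: fork(P0) -> P1. 2 ppages; refcounts: pp0:2 pp1:2
Op 2: read(P1, v0) -> 24. No state change.
Op 3: fork(P1) -> P2. 2 ppages; refcounts: pp0:3 pp1:3
Op 4: fork(P2) -> P3. 2 ppages; refcounts: pp0:4 pp1:4
Op 5: write(P2, v0, 162). refcount(pp0)=4>1 -> COPY to pp2. 3 ppages; refcounts: pp0:3 pp1:4 pp2:1
Op 6: write(P1, v0, 189). refcount(pp0)=3>1 -> COPY to pp3. 4 ppages; refcounts: pp0:2 pp1:4 pp2:1 pp3:1

Answer: 2 4 1 1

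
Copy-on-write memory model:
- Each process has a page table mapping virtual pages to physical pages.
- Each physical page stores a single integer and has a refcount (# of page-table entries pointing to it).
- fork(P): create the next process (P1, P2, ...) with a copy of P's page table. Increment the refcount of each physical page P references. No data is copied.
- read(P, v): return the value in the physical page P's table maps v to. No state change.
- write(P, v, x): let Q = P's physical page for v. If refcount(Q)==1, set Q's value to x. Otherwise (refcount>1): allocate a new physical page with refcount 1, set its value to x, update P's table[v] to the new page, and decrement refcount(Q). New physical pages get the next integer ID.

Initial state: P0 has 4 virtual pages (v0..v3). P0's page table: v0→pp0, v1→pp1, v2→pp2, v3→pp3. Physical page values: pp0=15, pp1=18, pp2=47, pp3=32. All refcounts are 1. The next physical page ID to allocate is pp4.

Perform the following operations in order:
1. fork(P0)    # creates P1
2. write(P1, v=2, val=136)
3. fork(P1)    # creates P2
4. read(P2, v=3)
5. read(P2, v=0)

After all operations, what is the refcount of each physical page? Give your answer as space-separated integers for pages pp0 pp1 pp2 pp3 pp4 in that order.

Op 1: fork(P0) -> P1. 4 ppages; refcounts: pp0:2 pp1:2 pp2:2 pp3:2
Op 2: write(P1, v2, 136). refcount(pp2)=2>1 -> COPY to pp4. 5 ppages; refcounts: pp0:2 pp1:2 pp2:1 pp3:2 pp4:1
Op 3: fork(P1) -> P2. 5 ppages; refcounts: pp0:3 pp1:3 pp2:1 pp3:3 pp4:2
Op 4: read(P2, v3) -> 32. No state change.
Op 5: read(P2, v0) -> 15. No state change.

Answer: 3 3 1 3 2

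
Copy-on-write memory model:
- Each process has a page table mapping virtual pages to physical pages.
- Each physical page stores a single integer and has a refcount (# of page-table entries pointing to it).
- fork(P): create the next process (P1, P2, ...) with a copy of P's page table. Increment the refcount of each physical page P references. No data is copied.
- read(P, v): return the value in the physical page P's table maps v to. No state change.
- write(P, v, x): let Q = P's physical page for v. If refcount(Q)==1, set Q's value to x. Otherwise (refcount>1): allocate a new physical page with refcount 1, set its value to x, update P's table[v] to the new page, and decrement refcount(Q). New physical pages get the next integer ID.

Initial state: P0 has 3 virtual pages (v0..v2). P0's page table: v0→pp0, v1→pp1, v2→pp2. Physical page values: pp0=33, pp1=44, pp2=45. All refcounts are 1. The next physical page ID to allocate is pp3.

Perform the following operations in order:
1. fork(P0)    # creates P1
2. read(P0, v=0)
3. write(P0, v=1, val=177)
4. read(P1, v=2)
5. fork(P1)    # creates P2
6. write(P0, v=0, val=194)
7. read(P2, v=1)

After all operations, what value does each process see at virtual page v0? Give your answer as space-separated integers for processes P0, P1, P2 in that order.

Answer: 194 33 33

Derivation:
Op 1: fork(P0) -> P1. 3 ppages; refcounts: pp0:2 pp1:2 pp2:2
Op 2: read(P0, v0) -> 33. No state change.
Op 3: write(P0, v1, 177). refcount(pp1)=2>1 -> COPY to pp3. 4 ppages; refcounts: pp0:2 pp1:1 pp2:2 pp3:1
Op 4: read(P1, v2) -> 45. No state change.
Op 5: fork(P1) -> P2. 4 ppages; refcounts: pp0:3 pp1:2 pp2:3 pp3:1
Op 6: write(P0, v0, 194). refcount(pp0)=3>1 -> COPY to pp4. 5 ppages; refcounts: pp0:2 pp1:2 pp2:3 pp3:1 pp4:1
Op 7: read(P2, v1) -> 44. No state change.
P0: v0 -> pp4 = 194
P1: v0 -> pp0 = 33
P2: v0 -> pp0 = 33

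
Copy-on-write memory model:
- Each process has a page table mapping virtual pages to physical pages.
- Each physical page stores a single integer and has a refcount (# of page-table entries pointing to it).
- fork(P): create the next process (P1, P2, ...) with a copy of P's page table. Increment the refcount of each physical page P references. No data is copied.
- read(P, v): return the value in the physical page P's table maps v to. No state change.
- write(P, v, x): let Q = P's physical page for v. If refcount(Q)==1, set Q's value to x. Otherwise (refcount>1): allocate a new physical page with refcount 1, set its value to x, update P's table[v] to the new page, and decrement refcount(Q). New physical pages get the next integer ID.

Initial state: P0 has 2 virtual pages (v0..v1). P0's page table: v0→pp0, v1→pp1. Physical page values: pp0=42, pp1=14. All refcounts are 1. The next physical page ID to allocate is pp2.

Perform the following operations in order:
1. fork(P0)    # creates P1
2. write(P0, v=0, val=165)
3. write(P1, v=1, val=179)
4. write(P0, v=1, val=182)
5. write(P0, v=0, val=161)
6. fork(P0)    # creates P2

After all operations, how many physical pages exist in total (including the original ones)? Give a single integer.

Answer: 4

Derivation:
Op 1: fork(P0) -> P1. 2 ppages; refcounts: pp0:2 pp1:2
Op 2: write(P0, v0, 165). refcount(pp0)=2>1 -> COPY to pp2. 3 ppages; refcounts: pp0:1 pp1:2 pp2:1
Op 3: write(P1, v1, 179). refcount(pp1)=2>1 -> COPY to pp3. 4 ppages; refcounts: pp0:1 pp1:1 pp2:1 pp3:1
Op 4: write(P0, v1, 182). refcount(pp1)=1 -> write in place. 4 ppages; refcounts: pp0:1 pp1:1 pp2:1 pp3:1
Op 5: write(P0, v0, 161). refcount(pp2)=1 -> write in place. 4 ppages; refcounts: pp0:1 pp1:1 pp2:1 pp3:1
Op 6: fork(P0) -> P2. 4 ppages; refcounts: pp0:1 pp1:2 pp2:2 pp3:1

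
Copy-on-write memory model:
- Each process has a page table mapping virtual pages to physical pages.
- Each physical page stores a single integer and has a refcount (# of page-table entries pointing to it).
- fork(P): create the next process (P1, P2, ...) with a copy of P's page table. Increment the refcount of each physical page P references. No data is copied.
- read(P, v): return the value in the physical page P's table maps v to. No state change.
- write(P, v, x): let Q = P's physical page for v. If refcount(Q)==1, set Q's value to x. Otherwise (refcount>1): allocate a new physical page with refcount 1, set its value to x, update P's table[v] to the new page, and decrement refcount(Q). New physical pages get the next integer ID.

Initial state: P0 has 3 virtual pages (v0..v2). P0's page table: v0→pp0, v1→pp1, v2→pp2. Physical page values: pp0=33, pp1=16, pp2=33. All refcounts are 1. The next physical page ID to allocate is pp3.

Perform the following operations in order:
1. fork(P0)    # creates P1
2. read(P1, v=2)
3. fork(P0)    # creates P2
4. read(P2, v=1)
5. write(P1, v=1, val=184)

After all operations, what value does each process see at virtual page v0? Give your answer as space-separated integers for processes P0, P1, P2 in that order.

Answer: 33 33 33

Derivation:
Op 1: fork(P0) -> P1. 3 ppages; refcounts: pp0:2 pp1:2 pp2:2
Op 2: read(P1, v2) -> 33. No state change.
Op 3: fork(P0) -> P2. 3 ppages; refcounts: pp0:3 pp1:3 pp2:3
Op 4: read(P2, v1) -> 16. No state change.
Op 5: write(P1, v1, 184). refcount(pp1)=3>1 -> COPY to pp3. 4 ppages; refcounts: pp0:3 pp1:2 pp2:3 pp3:1
P0: v0 -> pp0 = 33
P1: v0 -> pp0 = 33
P2: v0 -> pp0 = 33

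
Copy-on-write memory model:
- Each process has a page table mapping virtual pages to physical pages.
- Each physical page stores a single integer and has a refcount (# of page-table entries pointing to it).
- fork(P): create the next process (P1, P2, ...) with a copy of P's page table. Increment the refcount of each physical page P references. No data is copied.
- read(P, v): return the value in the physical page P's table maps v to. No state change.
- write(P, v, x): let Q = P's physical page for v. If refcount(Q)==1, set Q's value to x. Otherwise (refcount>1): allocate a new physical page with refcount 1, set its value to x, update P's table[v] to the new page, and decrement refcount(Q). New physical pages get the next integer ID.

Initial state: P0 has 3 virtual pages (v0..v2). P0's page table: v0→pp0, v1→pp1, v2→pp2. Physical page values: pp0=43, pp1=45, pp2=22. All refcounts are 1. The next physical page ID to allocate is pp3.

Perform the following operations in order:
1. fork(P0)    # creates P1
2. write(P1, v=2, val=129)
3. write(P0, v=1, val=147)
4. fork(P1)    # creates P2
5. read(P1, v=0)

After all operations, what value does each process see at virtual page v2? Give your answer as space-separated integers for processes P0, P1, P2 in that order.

Answer: 22 129 129

Derivation:
Op 1: fork(P0) -> P1. 3 ppages; refcounts: pp0:2 pp1:2 pp2:2
Op 2: write(P1, v2, 129). refcount(pp2)=2>1 -> COPY to pp3. 4 ppages; refcounts: pp0:2 pp1:2 pp2:1 pp3:1
Op 3: write(P0, v1, 147). refcount(pp1)=2>1 -> COPY to pp4. 5 ppages; refcounts: pp0:2 pp1:1 pp2:1 pp3:1 pp4:1
Op 4: fork(P1) -> P2. 5 ppages; refcounts: pp0:3 pp1:2 pp2:1 pp3:2 pp4:1
Op 5: read(P1, v0) -> 43. No state change.
P0: v2 -> pp2 = 22
P1: v2 -> pp3 = 129
P2: v2 -> pp3 = 129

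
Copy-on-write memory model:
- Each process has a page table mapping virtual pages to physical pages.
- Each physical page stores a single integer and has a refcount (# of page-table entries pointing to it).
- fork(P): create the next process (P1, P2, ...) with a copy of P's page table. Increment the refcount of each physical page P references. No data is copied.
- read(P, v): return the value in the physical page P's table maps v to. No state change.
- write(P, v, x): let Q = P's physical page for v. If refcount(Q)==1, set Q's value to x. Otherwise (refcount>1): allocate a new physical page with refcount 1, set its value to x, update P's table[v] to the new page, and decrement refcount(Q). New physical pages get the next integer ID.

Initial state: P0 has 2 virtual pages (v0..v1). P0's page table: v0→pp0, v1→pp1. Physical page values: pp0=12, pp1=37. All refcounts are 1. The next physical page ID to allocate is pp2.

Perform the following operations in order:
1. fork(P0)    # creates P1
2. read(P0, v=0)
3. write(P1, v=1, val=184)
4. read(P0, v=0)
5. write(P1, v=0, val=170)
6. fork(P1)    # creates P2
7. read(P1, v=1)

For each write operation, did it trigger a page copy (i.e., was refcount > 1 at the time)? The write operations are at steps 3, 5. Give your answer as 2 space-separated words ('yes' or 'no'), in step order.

Op 1: fork(P0) -> P1. 2 ppages; refcounts: pp0:2 pp1:2
Op 2: read(P0, v0) -> 12. No state change.
Op 3: write(P1, v1, 184). refcount(pp1)=2>1 -> COPY to pp2. 3 ppages; refcounts: pp0:2 pp1:1 pp2:1
Op 4: read(P0, v0) -> 12. No state change.
Op 5: write(P1, v0, 170). refcount(pp0)=2>1 -> COPY to pp3. 4 ppages; refcounts: pp0:1 pp1:1 pp2:1 pp3:1
Op 6: fork(P1) -> P2. 4 ppages; refcounts: pp0:1 pp1:1 pp2:2 pp3:2
Op 7: read(P1, v1) -> 184. No state change.

yes yes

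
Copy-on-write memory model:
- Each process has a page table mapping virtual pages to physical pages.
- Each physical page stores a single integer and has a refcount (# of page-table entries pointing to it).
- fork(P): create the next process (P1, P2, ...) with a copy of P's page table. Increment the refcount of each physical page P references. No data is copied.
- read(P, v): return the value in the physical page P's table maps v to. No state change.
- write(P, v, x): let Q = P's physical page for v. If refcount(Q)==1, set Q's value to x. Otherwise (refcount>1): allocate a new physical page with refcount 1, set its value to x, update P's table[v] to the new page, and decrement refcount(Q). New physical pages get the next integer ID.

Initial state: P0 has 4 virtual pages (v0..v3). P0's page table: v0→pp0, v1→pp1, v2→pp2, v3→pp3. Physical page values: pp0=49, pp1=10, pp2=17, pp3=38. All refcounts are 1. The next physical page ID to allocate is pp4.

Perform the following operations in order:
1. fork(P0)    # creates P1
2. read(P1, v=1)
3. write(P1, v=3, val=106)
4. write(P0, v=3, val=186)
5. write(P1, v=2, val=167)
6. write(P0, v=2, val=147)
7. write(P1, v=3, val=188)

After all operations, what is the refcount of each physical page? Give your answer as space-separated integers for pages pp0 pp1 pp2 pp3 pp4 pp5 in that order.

Answer: 2 2 1 1 1 1

Derivation:
Op 1: fork(P0) -> P1. 4 ppages; refcounts: pp0:2 pp1:2 pp2:2 pp3:2
Op 2: read(P1, v1) -> 10. No state change.
Op 3: write(P1, v3, 106). refcount(pp3)=2>1 -> COPY to pp4. 5 ppages; refcounts: pp0:2 pp1:2 pp2:2 pp3:1 pp4:1
Op 4: write(P0, v3, 186). refcount(pp3)=1 -> write in place. 5 ppages; refcounts: pp0:2 pp1:2 pp2:2 pp3:1 pp4:1
Op 5: write(P1, v2, 167). refcount(pp2)=2>1 -> COPY to pp5. 6 ppages; refcounts: pp0:2 pp1:2 pp2:1 pp3:1 pp4:1 pp5:1
Op 6: write(P0, v2, 147). refcount(pp2)=1 -> write in place. 6 ppages; refcounts: pp0:2 pp1:2 pp2:1 pp3:1 pp4:1 pp5:1
Op 7: write(P1, v3, 188). refcount(pp4)=1 -> write in place. 6 ppages; refcounts: pp0:2 pp1:2 pp2:1 pp3:1 pp4:1 pp5:1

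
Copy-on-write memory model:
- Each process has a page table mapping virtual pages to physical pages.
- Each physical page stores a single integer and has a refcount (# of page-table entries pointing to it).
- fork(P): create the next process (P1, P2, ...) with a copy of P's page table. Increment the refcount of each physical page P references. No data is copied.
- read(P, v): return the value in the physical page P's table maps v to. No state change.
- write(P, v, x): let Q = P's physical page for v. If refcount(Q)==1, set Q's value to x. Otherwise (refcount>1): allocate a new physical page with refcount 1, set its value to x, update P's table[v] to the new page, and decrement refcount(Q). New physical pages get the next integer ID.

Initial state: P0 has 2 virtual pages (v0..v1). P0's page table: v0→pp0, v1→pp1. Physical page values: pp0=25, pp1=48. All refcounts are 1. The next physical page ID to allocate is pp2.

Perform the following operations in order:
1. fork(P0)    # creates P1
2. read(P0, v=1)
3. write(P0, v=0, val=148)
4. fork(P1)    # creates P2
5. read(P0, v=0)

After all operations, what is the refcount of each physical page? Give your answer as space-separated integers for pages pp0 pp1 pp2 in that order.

Op 1: fork(P0) -> P1. 2 ppages; refcounts: pp0:2 pp1:2
Op 2: read(P0, v1) -> 48. No state change.
Op 3: write(P0, v0, 148). refcount(pp0)=2>1 -> COPY to pp2. 3 ppages; refcounts: pp0:1 pp1:2 pp2:1
Op 4: fork(P1) -> P2. 3 ppages; refcounts: pp0:2 pp1:3 pp2:1
Op 5: read(P0, v0) -> 148. No state change.

Answer: 2 3 1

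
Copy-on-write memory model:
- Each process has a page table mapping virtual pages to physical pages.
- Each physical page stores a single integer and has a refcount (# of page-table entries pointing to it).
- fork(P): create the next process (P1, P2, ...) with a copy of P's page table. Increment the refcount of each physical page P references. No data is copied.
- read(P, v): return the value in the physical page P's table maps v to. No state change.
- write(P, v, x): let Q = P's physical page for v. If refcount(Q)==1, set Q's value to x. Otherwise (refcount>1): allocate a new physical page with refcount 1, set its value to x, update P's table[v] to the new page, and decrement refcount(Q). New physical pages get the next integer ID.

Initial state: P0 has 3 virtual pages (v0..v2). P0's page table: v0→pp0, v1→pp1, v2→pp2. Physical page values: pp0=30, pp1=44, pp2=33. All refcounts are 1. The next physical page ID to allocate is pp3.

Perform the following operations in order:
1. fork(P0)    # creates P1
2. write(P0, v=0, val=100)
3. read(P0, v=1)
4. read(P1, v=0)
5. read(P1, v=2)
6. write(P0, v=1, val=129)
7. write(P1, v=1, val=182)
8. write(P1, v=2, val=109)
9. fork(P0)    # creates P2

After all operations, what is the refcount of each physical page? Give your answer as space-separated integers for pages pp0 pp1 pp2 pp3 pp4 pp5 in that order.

Answer: 1 1 2 2 2 1

Derivation:
Op 1: fork(P0) -> P1. 3 ppages; refcounts: pp0:2 pp1:2 pp2:2
Op 2: write(P0, v0, 100). refcount(pp0)=2>1 -> COPY to pp3. 4 ppages; refcounts: pp0:1 pp1:2 pp2:2 pp3:1
Op 3: read(P0, v1) -> 44. No state change.
Op 4: read(P1, v0) -> 30. No state change.
Op 5: read(P1, v2) -> 33. No state change.
Op 6: write(P0, v1, 129). refcount(pp1)=2>1 -> COPY to pp4. 5 ppages; refcounts: pp0:1 pp1:1 pp2:2 pp3:1 pp4:1
Op 7: write(P1, v1, 182). refcount(pp1)=1 -> write in place. 5 ppages; refcounts: pp0:1 pp1:1 pp2:2 pp3:1 pp4:1
Op 8: write(P1, v2, 109). refcount(pp2)=2>1 -> COPY to pp5. 6 ppages; refcounts: pp0:1 pp1:1 pp2:1 pp3:1 pp4:1 pp5:1
Op 9: fork(P0) -> P2. 6 ppages; refcounts: pp0:1 pp1:1 pp2:2 pp3:2 pp4:2 pp5:1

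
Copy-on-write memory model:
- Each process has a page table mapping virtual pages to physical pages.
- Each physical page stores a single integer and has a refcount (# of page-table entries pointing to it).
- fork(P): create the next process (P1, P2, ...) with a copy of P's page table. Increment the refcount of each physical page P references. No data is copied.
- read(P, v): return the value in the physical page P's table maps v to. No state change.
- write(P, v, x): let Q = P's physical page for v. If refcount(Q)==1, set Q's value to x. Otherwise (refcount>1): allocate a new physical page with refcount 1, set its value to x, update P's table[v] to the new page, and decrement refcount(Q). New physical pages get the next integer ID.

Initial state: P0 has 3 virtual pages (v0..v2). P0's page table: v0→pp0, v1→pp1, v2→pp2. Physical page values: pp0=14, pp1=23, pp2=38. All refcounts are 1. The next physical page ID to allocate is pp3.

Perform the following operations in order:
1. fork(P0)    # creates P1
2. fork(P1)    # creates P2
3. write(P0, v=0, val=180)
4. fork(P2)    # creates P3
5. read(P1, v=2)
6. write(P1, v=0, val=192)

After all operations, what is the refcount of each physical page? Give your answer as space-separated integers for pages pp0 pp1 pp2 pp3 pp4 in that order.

Op 1: fork(P0) -> P1. 3 ppages; refcounts: pp0:2 pp1:2 pp2:2
Op 2: fork(P1) -> P2. 3 ppages; refcounts: pp0:3 pp1:3 pp2:3
Op 3: write(P0, v0, 180). refcount(pp0)=3>1 -> COPY to pp3. 4 ppages; refcounts: pp0:2 pp1:3 pp2:3 pp3:1
Op 4: fork(P2) -> P3. 4 ppages; refcounts: pp0:3 pp1:4 pp2:4 pp3:1
Op 5: read(P1, v2) -> 38. No state change.
Op 6: write(P1, v0, 192). refcount(pp0)=3>1 -> COPY to pp4. 5 ppages; refcounts: pp0:2 pp1:4 pp2:4 pp3:1 pp4:1

Answer: 2 4 4 1 1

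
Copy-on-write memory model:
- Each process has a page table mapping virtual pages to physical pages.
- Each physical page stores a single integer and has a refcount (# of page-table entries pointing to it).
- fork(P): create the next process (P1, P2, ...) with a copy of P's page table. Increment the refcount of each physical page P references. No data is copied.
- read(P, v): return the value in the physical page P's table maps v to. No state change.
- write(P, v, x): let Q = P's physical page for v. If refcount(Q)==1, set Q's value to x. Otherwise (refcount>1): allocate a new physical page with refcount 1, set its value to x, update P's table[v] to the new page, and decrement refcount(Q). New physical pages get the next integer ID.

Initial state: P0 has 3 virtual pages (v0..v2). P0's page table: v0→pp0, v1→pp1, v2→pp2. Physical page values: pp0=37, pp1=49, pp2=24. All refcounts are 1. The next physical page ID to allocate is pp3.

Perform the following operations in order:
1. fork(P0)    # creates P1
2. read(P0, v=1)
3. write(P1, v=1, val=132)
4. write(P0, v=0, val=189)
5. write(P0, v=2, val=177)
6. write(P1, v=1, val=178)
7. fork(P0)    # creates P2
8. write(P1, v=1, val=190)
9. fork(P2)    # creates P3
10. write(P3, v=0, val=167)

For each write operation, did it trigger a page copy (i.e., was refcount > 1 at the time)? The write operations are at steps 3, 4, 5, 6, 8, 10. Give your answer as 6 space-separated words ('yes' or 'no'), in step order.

Op 1: fork(P0) -> P1. 3 ppages; refcounts: pp0:2 pp1:2 pp2:2
Op 2: read(P0, v1) -> 49. No state change.
Op 3: write(P1, v1, 132). refcount(pp1)=2>1 -> COPY to pp3. 4 ppages; refcounts: pp0:2 pp1:1 pp2:2 pp3:1
Op 4: write(P0, v0, 189). refcount(pp0)=2>1 -> COPY to pp4. 5 ppages; refcounts: pp0:1 pp1:1 pp2:2 pp3:1 pp4:1
Op 5: write(P0, v2, 177). refcount(pp2)=2>1 -> COPY to pp5. 6 ppages; refcounts: pp0:1 pp1:1 pp2:1 pp3:1 pp4:1 pp5:1
Op 6: write(P1, v1, 178). refcount(pp3)=1 -> write in place. 6 ppages; refcounts: pp0:1 pp1:1 pp2:1 pp3:1 pp4:1 pp5:1
Op 7: fork(P0) -> P2. 6 ppages; refcounts: pp0:1 pp1:2 pp2:1 pp3:1 pp4:2 pp5:2
Op 8: write(P1, v1, 190). refcount(pp3)=1 -> write in place. 6 ppages; refcounts: pp0:1 pp1:2 pp2:1 pp3:1 pp4:2 pp5:2
Op 9: fork(P2) -> P3. 6 ppages; refcounts: pp0:1 pp1:3 pp2:1 pp3:1 pp4:3 pp5:3
Op 10: write(P3, v0, 167). refcount(pp4)=3>1 -> COPY to pp6. 7 ppages; refcounts: pp0:1 pp1:3 pp2:1 pp3:1 pp4:2 pp5:3 pp6:1

yes yes yes no no yes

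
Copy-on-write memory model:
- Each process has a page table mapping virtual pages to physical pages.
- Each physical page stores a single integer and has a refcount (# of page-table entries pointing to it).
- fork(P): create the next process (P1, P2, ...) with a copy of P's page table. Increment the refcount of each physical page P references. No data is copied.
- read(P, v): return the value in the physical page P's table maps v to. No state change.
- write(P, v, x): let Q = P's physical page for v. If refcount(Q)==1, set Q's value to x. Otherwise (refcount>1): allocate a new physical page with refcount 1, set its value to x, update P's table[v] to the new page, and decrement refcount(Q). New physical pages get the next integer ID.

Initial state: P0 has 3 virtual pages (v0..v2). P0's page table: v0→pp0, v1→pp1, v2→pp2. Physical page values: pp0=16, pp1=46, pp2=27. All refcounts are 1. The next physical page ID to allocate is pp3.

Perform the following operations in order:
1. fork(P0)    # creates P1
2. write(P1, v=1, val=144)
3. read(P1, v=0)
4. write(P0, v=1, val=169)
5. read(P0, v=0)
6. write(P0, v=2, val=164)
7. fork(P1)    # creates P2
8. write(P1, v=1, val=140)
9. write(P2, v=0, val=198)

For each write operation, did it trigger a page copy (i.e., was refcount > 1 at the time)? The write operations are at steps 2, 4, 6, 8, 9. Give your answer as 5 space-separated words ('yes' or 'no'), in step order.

Op 1: fork(P0) -> P1. 3 ppages; refcounts: pp0:2 pp1:2 pp2:2
Op 2: write(P1, v1, 144). refcount(pp1)=2>1 -> COPY to pp3. 4 ppages; refcounts: pp0:2 pp1:1 pp2:2 pp3:1
Op 3: read(P1, v0) -> 16. No state change.
Op 4: write(P0, v1, 169). refcount(pp1)=1 -> write in place. 4 ppages; refcounts: pp0:2 pp1:1 pp2:2 pp3:1
Op 5: read(P0, v0) -> 16. No state change.
Op 6: write(P0, v2, 164). refcount(pp2)=2>1 -> COPY to pp4. 5 ppages; refcounts: pp0:2 pp1:1 pp2:1 pp3:1 pp4:1
Op 7: fork(P1) -> P2. 5 ppages; refcounts: pp0:3 pp1:1 pp2:2 pp3:2 pp4:1
Op 8: write(P1, v1, 140). refcount(pp3)=2>1 -> COPY to pp5. 6 ppages; refcounts: pp0:3 pp1:1 pp2:2 pp3:1 pp4:1 pp5:1
Op 9: write(P2, v0, 198). refcount(pp0)=3>1 -> COPY to pp6. 7 ppages; refcounts: pp0:2 pp1:1 pp2:2 pp3:1 pp4:1 pp5:1 pp6:1

yes no yes yes yes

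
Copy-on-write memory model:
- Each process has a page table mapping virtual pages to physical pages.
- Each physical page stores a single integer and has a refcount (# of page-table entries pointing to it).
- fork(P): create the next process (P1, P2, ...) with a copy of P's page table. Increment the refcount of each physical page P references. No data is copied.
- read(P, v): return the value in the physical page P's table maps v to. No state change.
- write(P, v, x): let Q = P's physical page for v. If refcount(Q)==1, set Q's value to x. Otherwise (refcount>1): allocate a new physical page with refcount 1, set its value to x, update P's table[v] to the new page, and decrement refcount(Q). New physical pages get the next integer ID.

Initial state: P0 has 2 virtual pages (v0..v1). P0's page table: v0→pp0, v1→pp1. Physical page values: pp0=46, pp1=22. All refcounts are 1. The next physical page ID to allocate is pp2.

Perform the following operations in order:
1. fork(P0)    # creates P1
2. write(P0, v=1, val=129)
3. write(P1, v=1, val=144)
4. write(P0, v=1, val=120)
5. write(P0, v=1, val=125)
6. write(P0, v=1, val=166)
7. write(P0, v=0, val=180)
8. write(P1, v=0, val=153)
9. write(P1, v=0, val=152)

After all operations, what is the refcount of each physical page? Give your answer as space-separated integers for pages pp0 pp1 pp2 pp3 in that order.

Answer: 1 1 1 1

Derivation:
Op 1: fork(P0) -> P1. 2 ppages; refcounts: pp0:2 pp1:2
Op 2: write(P0, v1, 129). refcount(pp1)=2>1 -> COPY to pp2. 3 ppages; refcounts: pp0:2 pp1:1 pp2:1
Op 3: write(P1, v1, 144). refcount(pp1)=1 -> write in place. 3 ppages; refcounts: pp0:2 pp1:1 pp2:1
Op 4: write(P0, v1, 120). refcount(pp2)=1 -> write in place. 3 ppages; refcounts: pp0:2 pp1:1 pp2:1
Op 5: write(P0, v1, 125). refcount(pp2)=1 -> write in place. 3 ppages; refcounts: pp0:2 pp1:1 pp2:1
Op 6: write(P0, v1, 166). refcount(pp2)=1 -> write in place. 3 ppages; refcounts: pp0:2 pp1:1 pp2:1
Op 7: write(P0, v0, 180). refcount(pp0)=2>1 -> COPY to pp3. 4 ppages; refcounts: pp0:1 pp1:1 pp2:1 pp3:1
Op 8: write(P1, v0, 153). refcount(pp0)=1 -> write in place. 4 ppages; refcounts: pp0:1 pp1:1 pp2:1 pp3:1
Op 9: write(P1, v0, 152). refcount(pp0)=1 -> write in place. 4 ppages; refcounts: pp0:1 pp1:1 pp2:1 pp3:1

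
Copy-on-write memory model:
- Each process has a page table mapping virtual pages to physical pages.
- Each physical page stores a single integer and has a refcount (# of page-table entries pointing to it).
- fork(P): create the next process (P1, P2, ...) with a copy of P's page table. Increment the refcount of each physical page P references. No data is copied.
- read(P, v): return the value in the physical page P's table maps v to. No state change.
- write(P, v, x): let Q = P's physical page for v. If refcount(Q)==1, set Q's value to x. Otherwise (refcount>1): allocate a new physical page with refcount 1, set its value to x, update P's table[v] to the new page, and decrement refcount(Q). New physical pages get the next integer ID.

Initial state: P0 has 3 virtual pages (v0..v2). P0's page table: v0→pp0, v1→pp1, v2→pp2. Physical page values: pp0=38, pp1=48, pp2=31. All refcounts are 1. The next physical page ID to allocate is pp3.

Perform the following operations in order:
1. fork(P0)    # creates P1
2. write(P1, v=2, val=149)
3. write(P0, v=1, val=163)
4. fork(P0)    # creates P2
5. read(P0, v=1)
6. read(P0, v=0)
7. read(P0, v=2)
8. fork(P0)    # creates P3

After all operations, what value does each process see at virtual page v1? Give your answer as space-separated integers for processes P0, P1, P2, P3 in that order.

Op 1: fork(P0) -> P1. 3 ppages; refcounts: pp0:2 pp1:2 pp2:2
Op 2: write(P1, v2, 149). refcount(pp2)=2>1 -> COPY to pp3. 4 ppages; refcounts: pp0:2 pp1:2 pp2:1 pp3:1
Op 3: write(P0, v1, 163). refcount(pp1)=2>1 -> COPY to pp4. 5 ppages; refcounts: pp0:2 pp1:1 pp2:1 pp3:1 pp4:1
Op 4: fork(P0) -> P2. 5 ppages; refcounts: pp0:3 pp1:1 pp2:2 pp3:1 pp4:2
Op 5: read(P0, v1) -> 163. No state change.
Op 6: read(P0, v0) -> 38. No state change.
Op 7: read(P0, v2) -> 31. No state change.
Op 8: fork(P0) -> P3. 5 ppages; refcounts: pp0:4 pp1:1 pp2:3 pp3:1 pp4:3
P0: v1 -> pp4 = 163
P1: v1 -> pp1 = 48
P2: v1 -> pp4 = 163
P3: v1 -> pp4 = 163

Answer: 163 48 163 163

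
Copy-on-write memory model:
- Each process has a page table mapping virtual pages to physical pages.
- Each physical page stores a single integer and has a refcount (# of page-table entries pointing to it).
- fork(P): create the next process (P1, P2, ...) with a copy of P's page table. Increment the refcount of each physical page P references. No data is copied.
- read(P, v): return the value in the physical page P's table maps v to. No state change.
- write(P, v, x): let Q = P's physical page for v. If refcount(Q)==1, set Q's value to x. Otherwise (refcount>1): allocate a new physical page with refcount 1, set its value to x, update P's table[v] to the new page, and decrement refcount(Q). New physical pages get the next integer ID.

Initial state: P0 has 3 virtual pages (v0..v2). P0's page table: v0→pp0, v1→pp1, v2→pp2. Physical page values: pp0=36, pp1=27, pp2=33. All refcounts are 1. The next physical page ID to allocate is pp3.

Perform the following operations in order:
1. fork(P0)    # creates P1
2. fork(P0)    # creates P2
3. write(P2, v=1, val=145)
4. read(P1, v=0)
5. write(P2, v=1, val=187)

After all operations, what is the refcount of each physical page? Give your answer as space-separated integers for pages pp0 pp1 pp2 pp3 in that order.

Answer: 3 2 3 1

Derivation:
Op 1: fork(P0) -> P1. 3 ppages; refcounts: pp0:2 pp1:2 pp2:2
Op 2: fork(P0) -> P2. 3 ppages; refcounts: pp0:3 pp1:3 pp2:3
Op 3: write(P2, v1, 145). refcount(pp1)=3>1 -> COPY to pp3. 4 ppages; refcounts: pp0:3 pp1:2 pp2:3 pp3:1
Op 4: read(P1, v0) -> 36. No state change.
Op 5: write(P2, v1, 187). refcount(pp3)=1 -> write in place. 4 ppages; refcounts: pp0:3 pp1:2 pp2:3 pp3:1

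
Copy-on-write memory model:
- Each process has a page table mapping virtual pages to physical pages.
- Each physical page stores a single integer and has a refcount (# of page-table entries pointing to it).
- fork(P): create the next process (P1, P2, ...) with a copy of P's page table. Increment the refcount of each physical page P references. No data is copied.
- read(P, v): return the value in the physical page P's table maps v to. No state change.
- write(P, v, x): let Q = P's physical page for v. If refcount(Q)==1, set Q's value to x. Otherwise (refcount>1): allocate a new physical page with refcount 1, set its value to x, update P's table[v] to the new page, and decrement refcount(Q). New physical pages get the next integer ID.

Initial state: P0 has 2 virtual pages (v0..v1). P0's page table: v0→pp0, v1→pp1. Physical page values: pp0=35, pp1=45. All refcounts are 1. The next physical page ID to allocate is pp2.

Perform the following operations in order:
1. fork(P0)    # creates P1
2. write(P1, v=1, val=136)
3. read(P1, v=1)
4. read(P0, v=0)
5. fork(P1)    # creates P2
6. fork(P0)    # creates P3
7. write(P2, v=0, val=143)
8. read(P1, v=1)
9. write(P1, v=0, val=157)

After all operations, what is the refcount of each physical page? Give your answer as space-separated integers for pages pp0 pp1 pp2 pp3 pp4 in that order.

Answer: 2 2 2 1 1

Derivation:
Op 1: fork(P0) -> P1. 2 ppages; refcounts: pp0:2 pp1:2
Op 2: write(P1, v1, 136). refcount(pp1)=2>1 -> COPY to pp2. 3 ppages; refcounts: pp0:2 pp1:1 pp2:1
Op 3: read(P1, v1) -> 136. No state change.
Op 4: read(P0, v0) -> 35. No state change.
Op 5: fork(P1) -> P2. 3 ppages; refcounts: pp0:3 pp1:1 pp2:2
Op 6: fork(P0) -> P3. 3 ppages; refcounts: pp0:4 pp1:2 pp2:2
Op 7: write(P2, v0, 143). refcount(pp0)=4>1 -> COPY to pp3. 4 ppages; refcounts: pp0:3 pp1:2 pp2:2 pp3:1
Op 8: read(P1, v1) -> 136. No state change.
Op 9: write(P1, v0, 157). refcount(pp0)=3>1 -> COPY to pp4. 5 ppages; refcounts: pp0:2 pp1:2 pp2:2 pp3:1 pp4:1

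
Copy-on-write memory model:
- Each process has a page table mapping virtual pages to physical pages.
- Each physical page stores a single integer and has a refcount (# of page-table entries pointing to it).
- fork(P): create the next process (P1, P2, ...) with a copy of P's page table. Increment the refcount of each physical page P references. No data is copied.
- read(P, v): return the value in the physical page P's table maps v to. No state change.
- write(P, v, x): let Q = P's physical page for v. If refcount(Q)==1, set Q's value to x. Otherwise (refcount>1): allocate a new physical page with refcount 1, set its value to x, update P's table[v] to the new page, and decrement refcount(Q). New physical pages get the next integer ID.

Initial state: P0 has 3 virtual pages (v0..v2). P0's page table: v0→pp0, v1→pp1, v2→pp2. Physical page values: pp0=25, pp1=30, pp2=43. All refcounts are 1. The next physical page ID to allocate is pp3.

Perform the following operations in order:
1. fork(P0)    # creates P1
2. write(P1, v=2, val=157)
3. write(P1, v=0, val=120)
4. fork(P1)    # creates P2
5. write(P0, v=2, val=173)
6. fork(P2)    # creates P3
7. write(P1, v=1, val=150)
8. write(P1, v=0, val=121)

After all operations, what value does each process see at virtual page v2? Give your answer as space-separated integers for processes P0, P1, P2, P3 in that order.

Op 1: fork(P0) -> P1. 3 ppages; refcounts: pp0:2 pp1:2 pp2:2
Op 2: write(P1, v2, 157). refcount(pp2)=2>1 -> COPY to pp3. 4 ppages; refcounts: pp0:2 pp1:2 pp2:1 pp3:1
Op 3: write(P1, v0, 120). refcount(pp0)=2>1 -> COPY to pp4. 5 ppages; refcounts: pp0:1 pp1:2 pp2:1 pp3:1 pp4:1
Op 4: fork(P1) -> P2. 5 ppages; refcounts: pp0:1 pp1:3 pp2:1 pp3:2 pp4:2
Op 5: write(P0, v2, 173). refcount(pp2)=1 -> write in place. 5 ppages; refcounts: pp0:1 pp1:3 pp2:1 pp3:2 pp4:2
Op 6: fork(P2) -> P3. 5 ppages; refcounts: pp0:1 pp1:4 pp2:1 pp3:3 pp4:3
Op 7: write(P1, v1, 150). refcount(pp1)=4>1 -> COPY to pp5. 6 ppages; refcounts: pp0:1 pp1:3 pp2:1 pp3:3 pp4:3 pp5:1
Op 8: write(P1, v0, 121). refcount(pp4)=3>1 -> COPY to pp6. 7 ppages; refcounts: pp0:1 pp1:3 pp2:1 pp3:3 pp4:2 pp5:1 pp6:1
P0: v2 -> pp2 = 173
P1: v2 -> pp3 = 157
P2: v2 -> pp3 = 157
P3: v2 -> pp3 = 157

Answer: 173 157 157 157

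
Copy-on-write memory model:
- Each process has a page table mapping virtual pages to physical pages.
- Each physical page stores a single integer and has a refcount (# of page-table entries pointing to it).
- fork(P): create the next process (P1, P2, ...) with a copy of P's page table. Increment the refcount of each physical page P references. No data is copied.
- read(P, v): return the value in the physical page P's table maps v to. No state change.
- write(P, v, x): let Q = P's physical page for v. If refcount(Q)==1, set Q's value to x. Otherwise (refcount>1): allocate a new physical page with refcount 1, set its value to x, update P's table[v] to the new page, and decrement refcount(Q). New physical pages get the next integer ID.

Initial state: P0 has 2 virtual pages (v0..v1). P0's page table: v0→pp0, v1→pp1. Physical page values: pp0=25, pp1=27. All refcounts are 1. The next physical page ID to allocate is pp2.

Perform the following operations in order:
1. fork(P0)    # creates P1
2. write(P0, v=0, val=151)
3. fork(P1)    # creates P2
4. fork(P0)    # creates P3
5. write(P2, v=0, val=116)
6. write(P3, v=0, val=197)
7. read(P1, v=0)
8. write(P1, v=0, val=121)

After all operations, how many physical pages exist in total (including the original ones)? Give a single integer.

Answer: 5

Derivation:
Op 1: fork(P0) -> P1. 2 ppages; refcounts: pp0:2 pp1:2
Op 2: write(P0, v0, 151). refcount(pp0)=2>1 -> COPY to pp2. 3 ppages; refcounts: pp0:1 pp1:2 pp2:1
Op 3: fork(P1) -> P2. 3 ppages; refcounts: pp0:2 pp1:3 pp2:1
Op 4: fork(P0) -> P3. 3 ppages; refcounts: pp0:2 pp1:4 pp2:2
Op 5: write(P2, v0, 116). refcount(pp0)=2>1 -> COPY to pp3. 4 ppages; refcounts: pp0:1 pp1:4 pp2:2 pp3:1
Op 6: write(P3, v0, 197). refcount(pp2)=2>1 -> COPY to pp4. 5 ppages; refcounts: pp0:1 pp1:4 pp2:1 pp3:1 pp4:1
Op 7: read(P1, v0) -> 25. No state change.
Op 8: write(P1, v0, 121). refcount(pp0)=1 -> write in place. 5 ppages; refcounts: pp0:1 pp1:4 pp2:1 pp3:1 pp4:1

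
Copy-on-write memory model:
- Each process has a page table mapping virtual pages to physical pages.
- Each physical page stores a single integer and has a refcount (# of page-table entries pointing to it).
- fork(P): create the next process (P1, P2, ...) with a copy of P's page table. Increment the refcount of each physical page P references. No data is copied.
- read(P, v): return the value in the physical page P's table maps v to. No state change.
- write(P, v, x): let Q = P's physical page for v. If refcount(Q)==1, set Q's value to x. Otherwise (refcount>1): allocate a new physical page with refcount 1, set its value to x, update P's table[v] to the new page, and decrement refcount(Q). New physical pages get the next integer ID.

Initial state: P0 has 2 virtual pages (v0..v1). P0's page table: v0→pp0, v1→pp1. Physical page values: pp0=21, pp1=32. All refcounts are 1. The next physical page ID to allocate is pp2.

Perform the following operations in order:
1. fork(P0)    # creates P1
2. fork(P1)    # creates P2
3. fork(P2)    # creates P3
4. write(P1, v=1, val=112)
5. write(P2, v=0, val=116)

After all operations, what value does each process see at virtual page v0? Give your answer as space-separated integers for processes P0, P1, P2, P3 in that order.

Op 1: fork(P0) -> P1. 2 ppages; refcounts: pp0:2 pp1:2
Op 2: fork(P1) -> P2. 2 ppages; refcounts: pp0:3 pp1:3
Op 3: fork(P2) -> P3. 2 ppages; refcounts: pp0:4 pp1:4
Op 4: write(P1, v1, 112). refcount(pp1)=4>1 -> COPY to pp2. 3 ppages; refcounts: pp0:4 pp1:3 pp2:1
Op 5: write(P2, v0, 116). refcount(pp0)=4>1 -> COPY to pp3. 4 ppages; refcounts: pp0:3 pp1:3 pp2:1 pp3:1
P0: v0 -> pp0 = 21
P1: v0 -> pp0 = 21
P2: v0 -> pp3 = 116
P3: v0 -> pp0 = 21

Answer: 21 21 116 21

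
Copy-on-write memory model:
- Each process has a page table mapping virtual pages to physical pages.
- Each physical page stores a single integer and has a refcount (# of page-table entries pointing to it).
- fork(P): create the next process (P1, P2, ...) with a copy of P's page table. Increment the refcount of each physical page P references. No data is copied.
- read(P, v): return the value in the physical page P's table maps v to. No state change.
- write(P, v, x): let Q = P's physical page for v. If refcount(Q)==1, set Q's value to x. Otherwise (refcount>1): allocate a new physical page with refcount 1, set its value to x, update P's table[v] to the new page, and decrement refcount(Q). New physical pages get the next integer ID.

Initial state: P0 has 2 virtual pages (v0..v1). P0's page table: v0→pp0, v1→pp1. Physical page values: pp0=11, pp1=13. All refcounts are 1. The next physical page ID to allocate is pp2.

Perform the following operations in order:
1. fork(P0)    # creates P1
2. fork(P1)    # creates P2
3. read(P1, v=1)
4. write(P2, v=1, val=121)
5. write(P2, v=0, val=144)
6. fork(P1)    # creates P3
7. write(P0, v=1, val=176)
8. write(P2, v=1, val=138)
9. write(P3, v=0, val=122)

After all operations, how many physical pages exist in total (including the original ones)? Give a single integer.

Answer: 6

Derivation:
Op 1: fork(P0) -> P1. 2 ppages; refcounts: pp0:2 pp1:2
Op 2: fork(P1) -> P2. 2 ppages; refcounts: pp0:3 pp1:3
Op 3: read(P1, v1) -> 13. No state change.
Op 4: write(P2, v1, 121). refcount(pp1)=3>1 -> COPY to pp2. 3 ppages; refcounts: pp0:3 pp1:2 pp2:1
Op 5: write(P2, v0, 144). refcount(pp0)=3>1 -> COPY to pp3. 4 ppages; refcounts: pp0:2 pp1:2 pp2:1 pp3:1
Op 6: fork(P1) -> P3. 4 ppages; refcounts: pp0:3 pp1:3 pp2:1 pp3:1
Op 7: write(P0, v1, 176). refcount(pp1)=3>1 -> COPY to pp4. 5 ppages; refcounts: pp0:3 pp1:2 pp2:1 pp3:1 pp4:1
Op 8: write(P2, v1, 138). refcount(pp2)=1 -> write in place. 5 ppages; refcounts: pp0:3 pp1:2 pp2:1 pp3:1 pp4:1
Op 9: write(P3, v0, 122). refcount(pp0)=3>1 -> COPY to pp5. 6 ppages; refcounts: pp0:2 pp1:2 pp2:1 pp3:1 pp4:1 pp5:1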